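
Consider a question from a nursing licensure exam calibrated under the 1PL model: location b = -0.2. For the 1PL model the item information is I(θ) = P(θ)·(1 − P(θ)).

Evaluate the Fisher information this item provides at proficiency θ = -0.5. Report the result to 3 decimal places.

P = 1/(1+e^{0.3000}) = 0.4256
P(1−P) = 0.4256 × 0.5744 = 0.2445
I = P(1−P) = 0.24446

0.244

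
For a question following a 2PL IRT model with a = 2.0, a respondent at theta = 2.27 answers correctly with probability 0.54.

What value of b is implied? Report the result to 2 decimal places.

2.19

P(theta) = 1 / (1 + exp(−a(theta − b)))
logit(0.54) = ln(0.54/0.46) = 0.1603
b = theta − logit/(a) = 2.27 − 0.1603/2.0000 = 2.1898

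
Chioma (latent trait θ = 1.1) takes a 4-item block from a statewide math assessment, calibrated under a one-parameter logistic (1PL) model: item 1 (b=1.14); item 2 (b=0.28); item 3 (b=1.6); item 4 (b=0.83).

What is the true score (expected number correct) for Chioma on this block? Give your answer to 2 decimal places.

P(θ) = 1 / (1 + exp(−(θ − b)))
P_1 = 1/(1+e^{0.0400}) = 0.4900
P_2 = 1/(1+e^{-0.8200}) = 0.6942
P_3 = 1/(1+e^{0.5000}) = 0.3775
P_4 = 1/(1+e^{-0.2700}) = 0.5671
E[score] = 0.4900 + 0.6942 + 0.3775 + 0.5671 = 2.1289

2.13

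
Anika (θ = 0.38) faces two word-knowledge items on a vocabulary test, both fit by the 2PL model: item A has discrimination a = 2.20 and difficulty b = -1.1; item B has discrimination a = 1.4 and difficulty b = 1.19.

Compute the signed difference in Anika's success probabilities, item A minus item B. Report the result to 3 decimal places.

0.719

P(θ) = 1 / (1 + exp(−a(θ − b)))
P_A = 0.9629
P_B = 0.2434
P_A − P_B = 0.7195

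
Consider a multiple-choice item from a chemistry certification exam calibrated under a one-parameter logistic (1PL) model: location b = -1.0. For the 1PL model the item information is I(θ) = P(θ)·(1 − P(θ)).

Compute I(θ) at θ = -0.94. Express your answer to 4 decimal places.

0.2498

P = 1/(1+e^{-0.0600}) = 0.5150
P(1−P) = 0.5150 × 0.4850 = 0.2498
I = P(1−P) = 0.24978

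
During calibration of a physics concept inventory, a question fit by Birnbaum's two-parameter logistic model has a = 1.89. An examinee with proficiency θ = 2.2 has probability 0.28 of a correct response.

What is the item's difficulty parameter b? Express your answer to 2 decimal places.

P(θ) = 1 / (1 + exp(−a(θ − b)))
logit(0.28) = ln(0.28/0.72) = -0.9445
b = θ − logit/(a) = 2.2 − (-0.9445)/1.8900 = 2.6997

2.70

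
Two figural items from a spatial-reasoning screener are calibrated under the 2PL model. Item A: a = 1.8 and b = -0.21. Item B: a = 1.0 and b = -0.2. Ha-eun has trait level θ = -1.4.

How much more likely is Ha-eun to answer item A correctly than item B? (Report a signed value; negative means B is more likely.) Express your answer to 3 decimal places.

P(θ) = 1 / (1 + exp(−a(θ − b)))
P_A = 0.1051
P_B = 0.2315
P_A − P_B = -0.1264

-0.126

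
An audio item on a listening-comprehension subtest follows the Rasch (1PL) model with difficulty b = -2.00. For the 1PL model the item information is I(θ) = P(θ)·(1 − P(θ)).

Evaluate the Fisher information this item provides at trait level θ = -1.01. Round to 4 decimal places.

P = 1/(1+e^{-0.9900}) = 0.7291
P(1−P) = 0.7291 × 0.2709 = 0.1975
I = P(1−P) = 0.19752

0.1975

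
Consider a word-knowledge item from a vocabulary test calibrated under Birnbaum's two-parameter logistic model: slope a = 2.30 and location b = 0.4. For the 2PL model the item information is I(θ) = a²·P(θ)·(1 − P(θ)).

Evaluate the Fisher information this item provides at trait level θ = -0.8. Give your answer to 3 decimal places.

P = 1/(1+e^{2.7600}) = 0.0595
P(1−P) = 0.0595 × 0.9405 = 0.0560
I = a² × P(1−P) = 2.30² × 0.0560 = 0.29614

0.296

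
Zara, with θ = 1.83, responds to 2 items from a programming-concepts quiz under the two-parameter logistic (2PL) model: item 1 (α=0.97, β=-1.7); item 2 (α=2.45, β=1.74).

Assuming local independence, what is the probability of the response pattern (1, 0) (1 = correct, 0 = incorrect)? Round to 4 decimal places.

0.4311

P(θ) = 1 / (1 + exp(−α(θ − β)))
P_1 = 1/(1+e^{-3.4241}) = 0.9684
P_2 = 1/(1+e^{-0.2205}) = 0.5549
L = P_1 × (1−P_2) = 0.9684 × 0.4451 = 0.43105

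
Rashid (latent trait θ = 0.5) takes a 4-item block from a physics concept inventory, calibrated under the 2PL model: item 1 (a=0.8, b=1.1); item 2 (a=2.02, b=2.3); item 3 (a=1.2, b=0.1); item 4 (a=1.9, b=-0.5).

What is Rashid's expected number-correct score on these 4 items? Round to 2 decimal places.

1.90

P(θ) = 1 / (1 + exp(−a(θ − b)))
P_1 = 1/(1+e^{0.4800}) = 0.3823
P_2 = 1/(1+e^{3.6360}) = 0.0257
P_3 = 1/(1+e^{-0.4800}) = 0.6177
P_4 = 1/(1+e^{-1.9000}) = 0.8699
E[score] = 0.3823 + 0.0257 + 0.6177 + 0.8699 = 1.8956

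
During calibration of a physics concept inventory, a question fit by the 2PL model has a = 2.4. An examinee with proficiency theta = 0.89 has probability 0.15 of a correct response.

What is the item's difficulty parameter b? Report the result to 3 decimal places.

1.613

P(theta) = 1 / (1 + exp(−a(theta − b)))
logit(0.15) = ln(0.15/0.85) = -1.7346
b = theta − logit/(a) = 0.89 − (-1.7346)/2.4000 = 1.6128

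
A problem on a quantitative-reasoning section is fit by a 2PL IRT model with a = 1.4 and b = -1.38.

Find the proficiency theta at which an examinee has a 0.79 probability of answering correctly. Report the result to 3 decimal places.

-0.434

P(theta) = 1 / (1 + exp(−a(theta − b)))
logit = ln(0.7900/0.2100) = 1.3249
theta = b + logit/(a) = -1.38 + 1.3249/1.4000 = -0.4336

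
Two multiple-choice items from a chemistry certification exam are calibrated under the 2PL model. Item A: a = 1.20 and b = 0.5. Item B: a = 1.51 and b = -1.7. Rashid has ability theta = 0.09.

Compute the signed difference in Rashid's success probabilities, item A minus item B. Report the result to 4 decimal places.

P(theta) = 1 / (1 + exp(−a(theta − b)))
P_A = 0.3794
P_B = 0.9372
P_A − P_B = -0.5578

-0.5578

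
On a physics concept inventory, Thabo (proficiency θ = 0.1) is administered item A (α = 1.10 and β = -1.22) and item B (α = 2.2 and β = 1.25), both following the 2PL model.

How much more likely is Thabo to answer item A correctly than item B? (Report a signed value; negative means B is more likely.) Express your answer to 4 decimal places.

0.7365

P(θ) = 1 / (1 + exp(−α(θ − β)))
P_A = 0.8103
P_B = 0.0738
P_A − P_B = 0.7365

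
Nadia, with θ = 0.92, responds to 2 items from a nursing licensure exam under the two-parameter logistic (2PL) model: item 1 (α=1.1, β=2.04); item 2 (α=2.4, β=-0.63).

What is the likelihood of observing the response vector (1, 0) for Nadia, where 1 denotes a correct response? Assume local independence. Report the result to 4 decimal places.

0.0053

P(θ) = 1 / (1 + exp(−α(θ − β)))
P_1 = 1/(1+e^{1.2320}) = 0.2258
P_2 = 1/(1+e^{-3.7200}) = 0.9763
L = P_1 × (1−P_2) = 0.2258 × 0.0237 = 0.00534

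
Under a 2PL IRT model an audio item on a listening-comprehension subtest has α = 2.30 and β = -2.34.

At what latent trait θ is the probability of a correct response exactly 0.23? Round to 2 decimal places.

P(θ) = 1 / (1 + exp(−α(θ − β)))
logit = ln(0.2300/0.7700) = -1.2083
θ = β + logit/(α) = -2.34 + (-1.2083)/2.3000 = -2.8654

-2.87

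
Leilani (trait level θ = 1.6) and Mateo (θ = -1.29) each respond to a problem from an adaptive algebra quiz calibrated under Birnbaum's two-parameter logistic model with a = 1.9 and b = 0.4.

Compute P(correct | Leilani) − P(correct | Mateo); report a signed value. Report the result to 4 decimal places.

P(θ) = 1 / (1 + exp(−a(θ − b)))
P(Leilani) = 0.9072  [exponent 2.2800]
P(Mateo) = 0.0388  [exponent -3.2110]
Difference = 0.9072 − 0.0388 = 0.8685

0.8685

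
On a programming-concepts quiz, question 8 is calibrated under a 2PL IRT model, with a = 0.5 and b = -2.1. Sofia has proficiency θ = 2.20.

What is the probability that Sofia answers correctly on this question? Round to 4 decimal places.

0.8957

P(θ) = 1 / (1 + exp(−a(θ − b)))
Exponent: 0.5 × (2.20 − (-2.1)) = 2.1500
1/(1 + e^{-2.1500}) = 0.8957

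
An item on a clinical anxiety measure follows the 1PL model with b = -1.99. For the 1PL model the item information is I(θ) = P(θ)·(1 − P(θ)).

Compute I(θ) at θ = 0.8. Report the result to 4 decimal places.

0.0545

P = 1/(1+e^{-2.7900}) = 0.9421
P(1−P) = 0.9421 × 0.0579 = 0.0545
I = P(1−P) = 0.05452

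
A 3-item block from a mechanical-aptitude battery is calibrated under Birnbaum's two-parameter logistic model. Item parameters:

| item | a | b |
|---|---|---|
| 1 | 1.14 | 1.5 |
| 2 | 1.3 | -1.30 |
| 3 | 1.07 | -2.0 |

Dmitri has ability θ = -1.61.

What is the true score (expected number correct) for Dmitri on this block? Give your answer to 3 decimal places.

1.031

P(θ) = 1 / (1 + exp(−a(θ − b)))
P_1 = 1/(1+e^{3.5454}) = 0.0280
P_2 = 1/(1+e^{0.4030}) = 0.4006
P_3 = 1/(1+e^{-0.4173}) = 0.6028
E[score] = 0.0280 + 0.4006 + 0.6028 = 1.0315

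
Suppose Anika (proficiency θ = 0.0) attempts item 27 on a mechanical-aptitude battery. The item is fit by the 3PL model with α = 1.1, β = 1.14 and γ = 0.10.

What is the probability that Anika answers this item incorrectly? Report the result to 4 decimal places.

P(θ) = γ + (1 − γ) · 1 / (1 + exp(−α(θ − β)))
Exponent: 1.1 × (0.0 − 1.14) = -1.2540
1/(1 + e^{1.2540}) = 0.2220
P = 0.10 + 0.90 × 0.2220 = 0.2998
P(incorrect) = 1 − 0.2998 = 0.7002

0.7002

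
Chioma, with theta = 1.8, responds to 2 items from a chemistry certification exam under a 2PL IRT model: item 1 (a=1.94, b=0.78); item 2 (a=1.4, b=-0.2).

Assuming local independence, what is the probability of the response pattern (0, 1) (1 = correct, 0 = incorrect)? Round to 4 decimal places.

P(theta) = 1 / (1 + exp(−a(theta − b)))
P_1 = 1/(1+e^{-1.9788}) = 0.8786
P_2 = 1/(1+e^{-2.8000}) = 0.9427
L = (1−P_1) × P_2 = 0.1214 × 0.9427 = 0.11448

0.1145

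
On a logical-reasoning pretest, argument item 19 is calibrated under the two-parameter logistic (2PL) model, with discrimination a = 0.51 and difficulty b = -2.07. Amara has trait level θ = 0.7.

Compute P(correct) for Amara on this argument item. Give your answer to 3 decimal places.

0.804

P(θ) = 1 / (1 + exp(−a(θ − b)))
Exponent: 0.51 × (0.7 − (-2.07)) = 1.4127
1/(1 + e^{-1.4127}) = 0.8042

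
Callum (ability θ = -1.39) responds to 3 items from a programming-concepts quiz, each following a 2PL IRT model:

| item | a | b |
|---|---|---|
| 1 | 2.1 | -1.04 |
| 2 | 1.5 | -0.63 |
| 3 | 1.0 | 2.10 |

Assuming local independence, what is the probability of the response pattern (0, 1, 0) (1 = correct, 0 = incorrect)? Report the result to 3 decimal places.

P(θ) = 1 / (1 + exp(−a(θ − b)))
P_1 = 1/(1+e^{0.7350}) = 0.3241
P_2 = 1/(1+e^{1.1400}) = 0.2423
P_3 = 1/(1+e^{3.4900}) = 0.0296
L = (1−P_1) × P_2 × (1−P_3) = 0.6759 × 0.2423 × 0.9704 = 0.15894

0.159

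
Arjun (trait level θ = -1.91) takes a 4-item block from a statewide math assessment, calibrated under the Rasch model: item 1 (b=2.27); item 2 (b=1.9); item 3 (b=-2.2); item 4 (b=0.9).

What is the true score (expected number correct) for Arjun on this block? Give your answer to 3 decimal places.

0.666

P(θ) = 1 / (1 + exp(−(θ − b)))
P_1 = 1/(1+e^{4.1800}) = 0.0151
P_2 = 1/(1+e^{3.8100}) = 0.0217
P_3 = 1/(1+e^{-0.2900}) = 0.5720
P_4 = 1/(1+e^{2.8100}) = 0.0568
E[score] = 0.0151 + 0.0217 + 0.5720 + 0.0568 = 0.6655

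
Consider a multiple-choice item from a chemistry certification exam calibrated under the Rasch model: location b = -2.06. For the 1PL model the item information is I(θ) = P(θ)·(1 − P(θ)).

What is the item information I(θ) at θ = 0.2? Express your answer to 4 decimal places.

0.0856

P = 1/(1+e^{-2.2600}) = 0.9055
P(1−P) = 0.9055 × 0.0945 = 0.0856
I = P(1−P) = 0.08556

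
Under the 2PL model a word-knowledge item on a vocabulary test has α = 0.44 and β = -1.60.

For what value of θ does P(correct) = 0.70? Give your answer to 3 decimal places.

0.326

P(θ) = 1 / (1 + exp(−α(θ − β)))
logit = ln(0.7000/0.3000) = 0.8473
θ = β + logit/(α) = -1.60 + 0.8473/0.4400 = 0.3257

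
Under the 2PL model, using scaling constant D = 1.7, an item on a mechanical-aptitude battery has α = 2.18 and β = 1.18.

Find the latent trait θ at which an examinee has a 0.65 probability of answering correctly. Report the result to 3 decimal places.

P(θ) = 1 / (1 + exp(−D·α(θ − β)))
logit = ln(0.6500/0.3500) = 0.6190
θ = β + logit/(1.7·α) = 1.18 + 0.6190/3.7060 = 1.3470

1.347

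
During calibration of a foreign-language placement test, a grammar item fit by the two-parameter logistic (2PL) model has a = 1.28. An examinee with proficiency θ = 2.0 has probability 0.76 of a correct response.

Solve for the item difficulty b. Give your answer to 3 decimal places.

1.099

P(θ) = 1 / (1 + exp(−a(θ − b)))
logit(0.76) = ln(0.76/0.24) = 1.1527
b = θ − logit/(a) = 2.0 − 1.1527/1.2800 = 1.0995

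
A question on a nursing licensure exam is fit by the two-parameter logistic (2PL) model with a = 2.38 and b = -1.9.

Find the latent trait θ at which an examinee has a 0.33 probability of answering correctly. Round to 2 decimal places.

-2.20

P(θ) = 1 / (1 + exp(−a(θ − b)))
logit = ln(0.3300/0.6700) = -0.7082
θ = b + logit/(a) = -1.9 + (-0.7082)/2.3800 = -2.1976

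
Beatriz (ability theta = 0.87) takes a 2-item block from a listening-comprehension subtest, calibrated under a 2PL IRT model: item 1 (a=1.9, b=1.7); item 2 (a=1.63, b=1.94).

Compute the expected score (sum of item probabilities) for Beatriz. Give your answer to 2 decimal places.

0.32

P(theta) = 1 / (1 + exp(−a(theta − b)))
P_1 = 1/(1+e^{1.5770}) = 0.1712
P_2 = 1/(1+e^{1.7441}) = 0.1488
E[score] = 0.1712 + 0.1488 = 0.3200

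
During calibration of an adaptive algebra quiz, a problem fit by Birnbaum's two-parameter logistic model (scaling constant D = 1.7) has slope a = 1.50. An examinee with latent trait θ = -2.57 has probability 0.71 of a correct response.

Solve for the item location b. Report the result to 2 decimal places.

-2.92

P(θ) = 1 / (1 + exp(−D·a(θ − b)))
logit(0.71) = ln(0.71/0.29) = 0.8954
b = θ − logit/(1.7·a) = -2.57 − 0.8954/2.5500 = -2.9211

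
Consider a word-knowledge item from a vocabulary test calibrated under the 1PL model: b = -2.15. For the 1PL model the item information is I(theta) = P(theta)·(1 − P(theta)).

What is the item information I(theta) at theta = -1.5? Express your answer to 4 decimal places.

0.2253

P = 1/(1+e^{-0.6500}) = 0.6570
P(1−P) = 0.6570 × 0.3430 = 0.2253
I = P(1−P) = 0.22535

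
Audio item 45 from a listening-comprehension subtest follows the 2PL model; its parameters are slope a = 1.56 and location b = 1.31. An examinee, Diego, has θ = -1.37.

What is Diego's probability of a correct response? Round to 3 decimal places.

0.015

P(θ) = 1 / (1 + exp(−a(θ − b)))
Exponent: 1.56 × (-1.37 − 1.31) = -4.1808
1/(1 + e^{4.1808}) = 0.0151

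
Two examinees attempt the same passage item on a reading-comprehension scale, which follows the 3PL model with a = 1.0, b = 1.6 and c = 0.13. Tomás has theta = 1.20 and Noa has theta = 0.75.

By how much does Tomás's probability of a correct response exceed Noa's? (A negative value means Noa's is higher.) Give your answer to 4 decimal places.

P(theta) = c + (1 − c) · 1 / (1 + exp(−a(theta − b)))
P(Tomás) = 0.4791  [exponent -0.4000]
P(Noa) = 0.3905  [exponent -0.8500]
Difference = 0.4791 − 0.3905 = 0.0886

0.0886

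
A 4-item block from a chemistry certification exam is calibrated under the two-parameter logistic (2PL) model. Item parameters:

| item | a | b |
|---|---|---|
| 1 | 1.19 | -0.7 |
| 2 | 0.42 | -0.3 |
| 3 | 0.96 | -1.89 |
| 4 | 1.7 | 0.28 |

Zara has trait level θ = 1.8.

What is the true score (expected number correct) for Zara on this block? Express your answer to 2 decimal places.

P(θ) = 1 / (1 + exp(−a(θ − b)))
P_1 = 1/(1+e^{-2.9750}) = 0.9514
P_2 = 1/(1+e^{-0.8820}) = 0.7072
P_3 = 1/(1+e^{-3.5424}) = 0.9719
P_4 = 1/(1+e^{-2.5840}) = 0.9298
E[score] = 0.9514 + 0.7072 + 0.9719 + 0.9298 = 3.5604

3.56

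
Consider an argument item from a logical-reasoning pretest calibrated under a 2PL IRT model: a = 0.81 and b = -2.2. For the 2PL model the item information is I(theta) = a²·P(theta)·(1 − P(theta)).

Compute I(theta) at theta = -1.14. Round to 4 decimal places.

P = 1/(1+e^{-0.8586}) = 0.7024
P(1−P) = 0.7024 × 0.2976 = 0.2090
I = a² × P(1−P) = 0.81² × 0.2090 = 0.13716

0.1372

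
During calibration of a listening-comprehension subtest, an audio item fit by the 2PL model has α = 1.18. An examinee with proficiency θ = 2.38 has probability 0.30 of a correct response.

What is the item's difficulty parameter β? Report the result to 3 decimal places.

3.098

P(θ) = 1 / (1 + exp(−α(θ − β)))
logit(0.30) = ln(0.30/0.70) = -0.8473
β = θ − logit/(α) = 2.38 − (-0.8473)/1.1800 = 3.0980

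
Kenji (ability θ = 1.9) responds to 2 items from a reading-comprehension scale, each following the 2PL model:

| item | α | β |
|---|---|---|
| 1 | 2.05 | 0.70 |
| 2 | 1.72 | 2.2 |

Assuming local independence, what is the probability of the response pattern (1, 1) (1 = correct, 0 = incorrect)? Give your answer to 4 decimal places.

0.3444

P(θ) = 1 / (1 + exp(−α(θ − β)))
P_1 = 1/(1+e^{-2.4600}) = 0.9213
P_2 = 1/(1+e^{0.5160}) = 0.3738
L = P_1 × P_2 = 0.9213 × 0.3738 = 0.34437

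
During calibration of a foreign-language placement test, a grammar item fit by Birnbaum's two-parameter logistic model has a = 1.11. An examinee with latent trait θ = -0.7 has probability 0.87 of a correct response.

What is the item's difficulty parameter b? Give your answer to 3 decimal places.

-2.413

P(θ) = 1 / (1 + exp(−a(θ − b)))
logit(0.87) = ln(0.87/0.13) = 1.9010
b = θ − logit/(a) = -0.7 − 1.9010/1.1100 = -2.4126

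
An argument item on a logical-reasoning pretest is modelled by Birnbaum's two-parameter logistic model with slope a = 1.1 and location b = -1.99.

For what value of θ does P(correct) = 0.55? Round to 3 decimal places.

P(θ) = 1 / (1 + exp(−a(θ − b)))
logit = ln(0.5500/0.4500) = 0.2007
θ = b + logit/(a) = -1.99 + 0.2007/1.1000 = -1.8076

-1.808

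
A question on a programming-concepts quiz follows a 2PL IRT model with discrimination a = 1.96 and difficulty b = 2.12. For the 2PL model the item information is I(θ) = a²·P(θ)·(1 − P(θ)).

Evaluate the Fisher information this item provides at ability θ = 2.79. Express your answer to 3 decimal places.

P = 1/(1+e^{-1.3132}) = 0.7880
P(1−P) = 0.7880 × 0.2120 = 0.1670
I = a² × P(1−P) = 1.96² × 0.1670 = 0.64166

0.642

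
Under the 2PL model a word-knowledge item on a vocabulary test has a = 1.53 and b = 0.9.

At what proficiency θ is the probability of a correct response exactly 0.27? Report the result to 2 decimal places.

0.25

P(θ) = 1 / (1 + exp(−a(θ − b)))
logit = ln(0.2700/0.7300) = -0.9946
θ = b + logit/(a) = 0.9 + (-0.9946)/1.5300 = 0.2499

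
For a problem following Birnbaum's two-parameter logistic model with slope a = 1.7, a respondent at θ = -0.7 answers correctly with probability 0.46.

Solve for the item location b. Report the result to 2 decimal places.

P(θ) = 1 / (1 + exp(−a(θ − b)))
logit(0.46) = ln(0.46/0.54) = -0.1603
b = θ − logit/(a) = -0.7 − (-0.1603)/1.7000 = -0.6057

-0.61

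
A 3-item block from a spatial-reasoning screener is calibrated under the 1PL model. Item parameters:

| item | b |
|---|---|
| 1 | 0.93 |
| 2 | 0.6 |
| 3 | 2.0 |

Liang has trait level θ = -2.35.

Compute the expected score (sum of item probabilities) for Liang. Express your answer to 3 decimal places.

0.099

P(θ) = 1 / (1 + exp(−(θ − b)))
P_1 = 1/(1+e^{3.2800}) = 0.0363
P_2 = 1/(1+e^{2.9500}) = 0.0497
P_3 = 1/(1+e^{4.3500}) = 0.0127
E[score] = 0.0363 + 0.0497 + 0.0127 = 0.0987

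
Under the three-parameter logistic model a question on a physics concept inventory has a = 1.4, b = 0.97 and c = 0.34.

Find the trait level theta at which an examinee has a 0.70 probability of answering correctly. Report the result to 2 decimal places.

P(theta) = c + (1 − c) · 1 / (1 + exp(−a(theta − b)))
Remove guessing floor: (0.70 − 0.34)/(1 − 0.34) = 0.5455
logit = ln(0.5455/0.4545) = 0.1823
theta = b + logit/(a) = 0.97 + 0.1823/1.4000 = 1.1002

1.10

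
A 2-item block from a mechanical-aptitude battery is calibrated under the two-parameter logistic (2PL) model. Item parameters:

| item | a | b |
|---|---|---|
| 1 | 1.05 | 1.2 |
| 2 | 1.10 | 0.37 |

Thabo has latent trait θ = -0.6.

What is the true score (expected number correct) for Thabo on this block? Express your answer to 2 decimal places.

P(θ) = 1 / (1 + exp(−a(θ − b)))
P_1 = 1/(1+e^{1.8900}) = 0.1312
P_2 = 1/(1+e^{1.0670}) = 0.2560
E[score] = 0.1312 + 0.2560 = 0.3872

0.39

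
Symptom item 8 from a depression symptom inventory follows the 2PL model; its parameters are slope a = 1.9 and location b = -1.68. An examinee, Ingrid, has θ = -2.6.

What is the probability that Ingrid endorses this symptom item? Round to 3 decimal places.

P(θ) = 1 / (1 + exp(−a(θ − b)))
Exponent: 1.9 × (-2.6 − (-1.68)) = -1.7480
1/(1 + e^{1.7480}) = 0.1483

0.148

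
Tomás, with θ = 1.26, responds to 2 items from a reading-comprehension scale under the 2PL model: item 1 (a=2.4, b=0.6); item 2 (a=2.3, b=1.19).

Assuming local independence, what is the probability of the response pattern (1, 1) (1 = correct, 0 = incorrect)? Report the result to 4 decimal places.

0.4482

P(θ) = 1 / (1 + exp(−a(θ − b)))
P_1 = 1/(1+e^{-1.5840}) = 0.8298
P_2 = 1/(1+e^{-0.1610}) = 0.5402
L = P_1 × P_2 = 0.8298 × 0.5402 = 0.44821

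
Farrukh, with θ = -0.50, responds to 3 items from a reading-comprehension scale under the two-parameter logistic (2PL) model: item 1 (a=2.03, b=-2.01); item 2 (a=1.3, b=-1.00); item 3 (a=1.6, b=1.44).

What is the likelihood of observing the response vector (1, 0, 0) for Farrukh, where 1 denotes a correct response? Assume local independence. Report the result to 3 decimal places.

P(θ) = 1 / (1 + exp(−a(θ − b)))
P_1 = 1/(1+e^{-3.0653}) = 0.9554
P_2 = 1/(1+e^{-0.6500}) = 0.6570
P_3 = 1/(1+e^{3.1040}) = 0.0429
L = P_1 × (1−P_2) × (1−P_3) = 0.9554 × 0.3430 × 0.9571 = 0.31363

0.314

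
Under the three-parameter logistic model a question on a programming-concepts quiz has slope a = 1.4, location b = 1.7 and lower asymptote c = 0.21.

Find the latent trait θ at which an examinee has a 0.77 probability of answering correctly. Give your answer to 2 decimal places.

P(θ) = c + (1 − c) · 1 / (1 + exp(−a(θ − b)))
Remove guessing floor: (0.77 − 0.21)/(1 − 0.21) = 0.7089
logit = ln(0.7089/0.2911) = 0.8899
θ = b + logit/(a) = 1.7 + 0.8899/1.4000 = 2.3356

2.34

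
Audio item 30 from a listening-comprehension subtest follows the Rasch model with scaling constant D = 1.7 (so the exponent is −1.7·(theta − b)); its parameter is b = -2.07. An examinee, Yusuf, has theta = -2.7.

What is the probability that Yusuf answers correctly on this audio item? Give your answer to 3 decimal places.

0.255

P(theta) = 1 / (1 + exp(−D·(theta − b)))
Exponent: 1.7 × (-2.7 − (-2.07)) = -1.0710
1/(1 + e^{1.0710}) = 0.2552
P = 0.2552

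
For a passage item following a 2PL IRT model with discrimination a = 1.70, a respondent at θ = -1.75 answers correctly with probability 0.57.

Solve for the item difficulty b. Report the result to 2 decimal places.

-1.92

P(θ) = 1 / (1 + exp(−a(θ − b)))
logit(0.57) = ln(0.57/0.43) = 0.2819
b = θ − logit/(a) = -1.75 − 0.2819/1.7000 = -1.9158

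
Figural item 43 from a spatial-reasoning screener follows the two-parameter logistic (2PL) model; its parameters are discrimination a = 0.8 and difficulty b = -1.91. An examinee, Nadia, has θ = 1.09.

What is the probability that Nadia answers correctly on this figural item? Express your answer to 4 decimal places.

P(θ) = 1 / (1 + exp(−a(θ − b)))
Exponent: 0.8 × (1.09 − (-1.91)) = 2.4000
1/(1 + e^{-2.4000}) = 0.9168

0.9168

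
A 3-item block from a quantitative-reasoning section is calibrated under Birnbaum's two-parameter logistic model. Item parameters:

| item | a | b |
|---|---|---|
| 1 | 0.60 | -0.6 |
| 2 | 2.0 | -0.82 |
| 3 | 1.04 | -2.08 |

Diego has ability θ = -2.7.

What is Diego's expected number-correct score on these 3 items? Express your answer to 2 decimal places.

P(θ) = 1 / (1 + exp(−a(θ − b)))
P_1 = 1/(1+e^{1.2600}) = 0.2210
P_2 = 1/(1+e^{3.7600}) = 0.0228
P_3 = 1/(1+e^{0.6448}) = 0.3442
E[score] = 0.2210 + 0.0228 + 0.3442 = 0.5879

0.59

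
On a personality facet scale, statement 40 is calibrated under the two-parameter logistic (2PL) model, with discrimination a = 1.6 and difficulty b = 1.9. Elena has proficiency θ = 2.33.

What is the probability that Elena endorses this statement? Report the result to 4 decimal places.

P(θ) = 1 / (1 + exp(−a(θ − b)))
Exponent: 1.6 × (2.33 − 1.9) = 0.6880
1/(1 + e^{-0.6880}) = 0.6655

0.6655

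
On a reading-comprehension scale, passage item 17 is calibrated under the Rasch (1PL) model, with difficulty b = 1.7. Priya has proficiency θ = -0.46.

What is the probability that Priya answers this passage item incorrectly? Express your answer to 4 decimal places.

0.8966

P(θ) = 1 / (1 + exp(−(θ − b)))
Exponent: (-0.46 − 1.7) = -2.1600
1/(1 + e^{2.1600}) = 0.1034
P = 0.1034
P(incorrect) = 1 − 0.1034 = 0.8966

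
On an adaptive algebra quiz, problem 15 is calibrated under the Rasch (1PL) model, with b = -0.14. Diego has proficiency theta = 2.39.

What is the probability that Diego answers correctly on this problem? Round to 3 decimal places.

P(theta) = 1 / (1 + exp(−(theta − b)))
Exponent: (2.39 − (-0.14)) = 2.5300
1/(1 + e^{-2.5300}) = 0.9262
P = 0.9262

0.926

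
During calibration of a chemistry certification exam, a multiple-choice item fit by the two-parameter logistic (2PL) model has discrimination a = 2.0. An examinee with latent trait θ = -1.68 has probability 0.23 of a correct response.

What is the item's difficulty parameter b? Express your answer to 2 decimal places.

-1.08

P(θ) = 1 / (1 + exp(−a(θ − b)))
logit(0.23) = ln(0.23/0.77) = -1.2083
b = θ − logit/(a) = -1.68 − (-1.2083)/2.0000 = -1.0758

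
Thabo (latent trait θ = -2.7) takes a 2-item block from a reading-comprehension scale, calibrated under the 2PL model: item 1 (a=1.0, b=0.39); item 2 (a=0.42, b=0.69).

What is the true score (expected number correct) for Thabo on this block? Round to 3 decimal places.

P(θ) = 1 / (1 + exp(−a(θ − b)))
P_1 = 1/(1+e^{3.0900}) = 0.0435
P_2 = 1/(1+e^{1.4238}) = 0.1941
E[score] = 0.0435 + 0.1941 = 0.2376

0.238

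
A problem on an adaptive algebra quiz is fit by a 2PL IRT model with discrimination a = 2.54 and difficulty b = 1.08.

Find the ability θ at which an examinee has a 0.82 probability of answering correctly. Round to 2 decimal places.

1.68

P(θ) = 1 / (1 + exp(−a(θ − b)))
logit = ln(0.8200/0.1800) = 1.5163
θ = b + logit/(a) = 1.08 + 1.5163/2.5400 = 1.6770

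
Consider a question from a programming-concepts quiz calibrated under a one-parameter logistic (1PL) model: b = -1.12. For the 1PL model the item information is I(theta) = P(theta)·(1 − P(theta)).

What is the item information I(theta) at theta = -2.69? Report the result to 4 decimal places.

0.1426

P = 1/(1+e^{1.5700}) = 0.1722
P(1−P) = 0.1722 × 0.8278 = 0.1426
I = P(1−P) = 0.14256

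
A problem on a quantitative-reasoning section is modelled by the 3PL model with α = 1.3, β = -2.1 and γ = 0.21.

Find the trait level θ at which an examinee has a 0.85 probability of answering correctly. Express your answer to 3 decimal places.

-0.984

P(θ) = γ + (1 − γ) · 1 / (1 + exp(−α(θ − β)))
Remove guessing floor: (0.85 − 0.21)/(1 − 0.21) = 0.8101
logit = ln(0.8101/0.1899) = 1.4508
θ = β + logit/(α) = -2.1 + 1.4508/1.3000 = -0.9840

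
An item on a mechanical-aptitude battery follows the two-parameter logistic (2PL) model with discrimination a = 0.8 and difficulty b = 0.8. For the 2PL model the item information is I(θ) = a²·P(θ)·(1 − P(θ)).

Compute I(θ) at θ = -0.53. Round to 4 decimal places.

P = 1/(1+e^{1.0640}) = 0.2565
P(1−P) = 0.2565 × 0.7435 = 0.1907
I = a² × P(1−P) = 0.8² × 0.1907 = 0.12207

0.1221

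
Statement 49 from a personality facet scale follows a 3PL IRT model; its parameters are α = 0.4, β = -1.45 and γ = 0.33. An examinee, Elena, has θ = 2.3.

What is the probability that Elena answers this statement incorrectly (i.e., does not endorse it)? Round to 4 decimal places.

P(θ) = γ + (1 − γ) · 1 / (1 + exp(−α(θ − β)))
Exponent: 0.4 × (2.3 − (-1.45)) = 1.5000
1/(1 + e^{-1.5000}) = 0.8176
P = 0.33 + 0.67 × 0.8176 = 0.8778
P(incorrect) = 1 − 0.8778 = 0.1222

0.1222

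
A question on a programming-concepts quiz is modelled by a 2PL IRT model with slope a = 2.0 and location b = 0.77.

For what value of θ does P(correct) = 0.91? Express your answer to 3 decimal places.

1.927

P(θ) = 1 / (1 + exp(−a(θ − b)))
logit = ln(0.9100/0.0900) = 2.3136
θ = b + logit/(a) = 0.77 + 2.3136/2.0000 = 1.9268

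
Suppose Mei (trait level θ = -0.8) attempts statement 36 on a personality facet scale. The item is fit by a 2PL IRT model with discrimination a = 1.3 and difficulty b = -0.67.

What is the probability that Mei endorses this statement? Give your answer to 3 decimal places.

P(θ) = 1 / (1 + exp(−a(θ − b)))
Exponent: 1.3 × (-0.8 − (-0.67)) = -0.1690
1/(1 + e^{0.1690}) = 0.4579

0.458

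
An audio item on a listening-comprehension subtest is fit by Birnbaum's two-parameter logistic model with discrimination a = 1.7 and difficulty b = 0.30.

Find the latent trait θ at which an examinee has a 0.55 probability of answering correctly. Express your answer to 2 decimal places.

P(θ) = 1 / (1 + exp(−a(θ − b)))
logit = ln(0.5500/0.4500) = 0.2007
θ = b + logit/(a) = 0.30 + 0.2007/1.7000 = 0.4180

0.42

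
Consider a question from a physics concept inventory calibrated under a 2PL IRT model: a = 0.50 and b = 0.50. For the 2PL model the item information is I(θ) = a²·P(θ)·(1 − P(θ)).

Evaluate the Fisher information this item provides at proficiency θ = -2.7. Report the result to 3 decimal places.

P = 1/(1+e^{1.6000}) = 0.1680
P(1−P) = 0.1680 × 0.8320 = 0.1398
I = a² × P(1−P) = 0.50² × 0.1398 = 0.03494

0.035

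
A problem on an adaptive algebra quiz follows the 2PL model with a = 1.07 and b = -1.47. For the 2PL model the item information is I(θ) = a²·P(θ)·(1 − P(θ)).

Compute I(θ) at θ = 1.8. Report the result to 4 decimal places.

P = 1/(1+e^{-3.4989}) = 0.9707
P(1−P) = 0.9707 × 0.0293 = 0.0285
I = a² × P(1−P) = 1.07² × 0.0285 = 0.03261

0.0326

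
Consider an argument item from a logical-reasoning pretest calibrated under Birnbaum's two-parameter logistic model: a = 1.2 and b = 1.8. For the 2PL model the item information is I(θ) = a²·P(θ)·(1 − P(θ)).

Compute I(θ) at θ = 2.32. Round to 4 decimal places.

0.3271

P = 1/(1+e^{-0.6240}) = 0.6511
P(1−P) = 0.6511 × 0.3489 = 0.2272
I = a² × P(1−P) = 1.2² × 0.2272 = 0.32711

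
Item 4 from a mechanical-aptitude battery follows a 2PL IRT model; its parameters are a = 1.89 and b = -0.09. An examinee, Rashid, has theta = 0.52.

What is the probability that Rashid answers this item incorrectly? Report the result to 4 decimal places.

P(theta) = 1 / (1 + exp(−a(theta − b)))
Exponent: 1.89 × (0.52 − (-0.09)) = 1.1529
1/(1 + e^{-1.1529}) = 0.7600
P(incorrect) = 1 − 0.7600 = 0.2400

0.2400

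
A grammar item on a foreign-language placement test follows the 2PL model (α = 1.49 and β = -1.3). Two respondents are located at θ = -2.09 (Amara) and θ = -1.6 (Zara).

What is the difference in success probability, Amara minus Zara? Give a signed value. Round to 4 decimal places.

P(θ) = 1 / (1 + exp(−α(θ − β)))
P(Amara) = 0.2356  [exponent -1.1771]
P(Zara) = 0.3901  [exponent -0.4470]
Difference = 0.2356 − 0.3901 = -0.1545

-0.1545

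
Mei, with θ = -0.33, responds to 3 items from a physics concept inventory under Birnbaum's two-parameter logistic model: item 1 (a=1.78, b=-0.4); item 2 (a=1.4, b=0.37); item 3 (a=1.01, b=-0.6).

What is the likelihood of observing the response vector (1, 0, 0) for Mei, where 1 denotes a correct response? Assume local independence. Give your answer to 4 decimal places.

P(θ) = 1 / (1 + exp(−a(θ − b)))
P_1 = 1/(1+e^{-0.1246}) = 0.5311
P_2 = 1/(1+e^{0.9800}) = 0.2729
P_3 = 1/(1+e^{-0.2727}) = 0.5678
L = P_1 × (1−P_2) × (1−P_3) = 0.5311 × 0.7271 × 0.4322 = 0.16692

0.1669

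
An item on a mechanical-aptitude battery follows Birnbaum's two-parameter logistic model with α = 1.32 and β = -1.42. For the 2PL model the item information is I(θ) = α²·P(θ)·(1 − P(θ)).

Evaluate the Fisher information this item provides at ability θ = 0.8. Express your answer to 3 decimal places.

P = 1/(1+e^{-2.9304}) = 0.9493
P(1−P) = 0.9493 × 0.0507 = 0.0481
I = α² × P(1−P) = 1.32² × 0.0481 = 0.08382

0.084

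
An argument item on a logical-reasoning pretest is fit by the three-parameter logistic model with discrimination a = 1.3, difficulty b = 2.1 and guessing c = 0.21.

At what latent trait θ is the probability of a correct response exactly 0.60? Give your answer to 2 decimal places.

P(θ) = c + (1 − c) · 1 / (1 + exp(−a(θ − b)))
Remove guessing floor: (0.60 − 0.21)/(1 − 0.21) = 0.4937
logit = ln(0.4937/0.5063) = -0.0253
θ = b + logit/(a) = 2.1 + (-0.0253)/1.3000 = 2.0805

2.08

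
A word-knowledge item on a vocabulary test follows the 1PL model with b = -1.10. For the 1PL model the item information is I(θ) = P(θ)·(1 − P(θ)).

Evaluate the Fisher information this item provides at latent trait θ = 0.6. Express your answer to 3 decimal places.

0.131

P = 1/(1+e^{-1.7000}) = 0.8455
P(1−P) = 0.8455 × 0.1545 = 0.1306
I = P(1−P) = 0.13061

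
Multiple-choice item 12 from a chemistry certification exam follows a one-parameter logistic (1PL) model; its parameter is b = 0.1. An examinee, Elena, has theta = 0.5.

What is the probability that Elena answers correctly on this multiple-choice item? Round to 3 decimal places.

0.599

P(theta) = 1 / (1 + exp(−(theta − b)))
Exponent: (0.5 − 0.1) = 0.4000
1/(1 + e^{-0.4000}) = 0.5987
P = 0.5987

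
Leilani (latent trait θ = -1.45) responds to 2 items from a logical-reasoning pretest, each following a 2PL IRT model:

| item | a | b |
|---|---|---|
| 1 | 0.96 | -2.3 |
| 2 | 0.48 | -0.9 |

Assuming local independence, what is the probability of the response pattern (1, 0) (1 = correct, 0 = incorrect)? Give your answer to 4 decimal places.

P(θ) = 1 / (1 + exp(−a(θ − b)))
P_1 = 1/(1+e^{-0.8160}) = 0.6934
P_2 = 1/(1+e^{0.2640}) = 0.4344
L = P_1 × (1−P_2) = 0.6934 × 0.5656 = 0.39219

0.3922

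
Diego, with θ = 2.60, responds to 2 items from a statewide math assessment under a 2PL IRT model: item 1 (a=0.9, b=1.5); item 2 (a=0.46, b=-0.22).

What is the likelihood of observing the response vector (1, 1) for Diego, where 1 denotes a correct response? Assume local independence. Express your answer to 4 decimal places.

0.5726

P(θ) = 1 / (1 + exp(−a(θ − b)))
P_1 = 1/(1+e^{-0.9900}) = 0.7291
P_2 = 1/(1+e^{-1.2972}) = 0.7854
L = P_1 × P_2 = 0.7291 × 0.7854 = 0.57260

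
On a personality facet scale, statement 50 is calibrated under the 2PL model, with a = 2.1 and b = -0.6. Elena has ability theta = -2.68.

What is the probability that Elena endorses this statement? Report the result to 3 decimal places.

0.013

P(theta) = 1 / (1 + exp(−a(theta − b)))
Exponent: 2.1 × (-2.68 − (-0.6)) = -4.3680
1/(1 + e^{4.3680}) = 0.0125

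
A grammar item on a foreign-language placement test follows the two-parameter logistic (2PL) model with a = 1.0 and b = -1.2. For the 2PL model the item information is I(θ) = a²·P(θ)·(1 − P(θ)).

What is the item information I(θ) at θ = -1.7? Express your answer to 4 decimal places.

P = 1/(1+e^{0.5000}) = 0.3775
P(1−P) = 0.3775 × 0.6225 = 0.2350
I = a² × P(1−P) = 1.0² × 0.2350 = 0.23500

0.2350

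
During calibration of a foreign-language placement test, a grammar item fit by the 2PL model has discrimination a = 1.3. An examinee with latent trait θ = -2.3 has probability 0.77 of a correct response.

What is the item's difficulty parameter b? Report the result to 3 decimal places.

P(θ) = 1 / (1 + exp(−a(θ − b)))
logit(0.77) = ln(0.77/0.23) = 1.2083
b = θ − logit/(a) = -2.3 − 1.2083/1.3000 = -3.2295

-3.229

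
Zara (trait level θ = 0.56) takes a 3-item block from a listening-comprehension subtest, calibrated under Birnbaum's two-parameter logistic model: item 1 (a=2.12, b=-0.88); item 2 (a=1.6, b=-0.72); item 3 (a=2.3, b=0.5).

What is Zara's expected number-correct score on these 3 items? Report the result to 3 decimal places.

P(θ) = 1 / (1 + exp(−a(θ − b)))
P_1 = 1/(1+e^{-3.0528}) = 0.9549
P_2 = 1/(1+e^{-2.0480}) = 0.8857
P_3 = 1/(1+e^{-0.1380}) = 0.5344
E[score] = 0.9549 + 0.8857 + 0.5344 = 2.3751

2.375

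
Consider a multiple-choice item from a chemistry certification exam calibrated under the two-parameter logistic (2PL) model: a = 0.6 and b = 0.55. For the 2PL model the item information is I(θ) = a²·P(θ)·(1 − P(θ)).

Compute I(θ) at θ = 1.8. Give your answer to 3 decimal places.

0.078

P = 1/(1+e^{-0.7500}) = 0.6792
P(1−P) = 0.6792 × 0.3208 = 0.2179
I = a² × P(1−P) = 0.6² × 0.2179 = 0.07844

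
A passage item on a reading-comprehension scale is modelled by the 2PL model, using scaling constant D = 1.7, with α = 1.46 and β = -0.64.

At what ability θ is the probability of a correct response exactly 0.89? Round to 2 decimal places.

P(θ) = 1 / (1 + exp(−D·α(θ − β)))
logit = ln(0.8900/0.1100) = 2.0907
θ = β + logit/(1.7·α) = -0.64 + 2.0907/2.4820 = 0.2024

0.20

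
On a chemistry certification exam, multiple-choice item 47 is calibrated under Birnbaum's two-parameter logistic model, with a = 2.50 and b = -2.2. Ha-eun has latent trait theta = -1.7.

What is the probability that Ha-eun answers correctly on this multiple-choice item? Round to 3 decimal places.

0.777

P(theta) = 1 / (1 + exp(−a(theta − b)))
Exponent: 2.50 × (-1.7 − (-2.2)) = 1.2500
1/(1 + e^{-1.2500}) = 0.7773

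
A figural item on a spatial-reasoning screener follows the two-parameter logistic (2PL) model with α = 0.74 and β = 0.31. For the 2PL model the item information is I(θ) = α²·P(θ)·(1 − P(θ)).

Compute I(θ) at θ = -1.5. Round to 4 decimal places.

P = 1/(1+e^{1.3394}) = 0.2076
P(1−P) = 0.2076 × 0.7924 = 0.1645
I = α² × P(1−P) = 0.74² × 0.1645 = 0.09008

0.0901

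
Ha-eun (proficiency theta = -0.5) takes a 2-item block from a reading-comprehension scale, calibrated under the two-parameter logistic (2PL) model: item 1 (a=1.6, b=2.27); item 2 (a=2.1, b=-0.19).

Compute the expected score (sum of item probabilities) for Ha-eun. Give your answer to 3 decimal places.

0.355

P(theta) = 1 / (1 + exp(−a(theta − b)))
P_1 = 1/(1+e^{4.4320}) = 0.0118
P_2 = 1/(1+e^{0.6510}) = 0.3428
E[score] = 0.0118 + 0.3428 = 0.3545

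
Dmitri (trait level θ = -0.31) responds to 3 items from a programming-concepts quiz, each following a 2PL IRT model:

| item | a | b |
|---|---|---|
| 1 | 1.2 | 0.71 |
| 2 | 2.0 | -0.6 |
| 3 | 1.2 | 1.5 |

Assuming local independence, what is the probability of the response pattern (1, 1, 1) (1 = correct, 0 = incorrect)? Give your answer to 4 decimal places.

0.0149

P(θ) = 1 / (1 + exp(−a(θ − b)))
P_1 = 1/(1+e^{1.2240}) = 0.2272
P_2 = 1/(1+e^{-0.5800}) = 0.6411
P_3 = 1/(1+e^{2.1720}) = 0.1023
L = P_1 × P_2 × P_3 = 0.2272 × 0.6411 × 0.1023 = 0.01490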